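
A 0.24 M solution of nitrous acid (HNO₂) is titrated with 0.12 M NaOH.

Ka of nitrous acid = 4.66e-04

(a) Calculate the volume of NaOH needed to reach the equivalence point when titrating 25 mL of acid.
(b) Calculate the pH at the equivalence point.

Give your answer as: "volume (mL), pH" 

moles acid = 0.24 × 25/1000 = 0.006 mol; V_base = moles/0.12 × 1000 = 50.0 mL. At equivalence only the conjugate base is present: [A⁻] = 0.006/0.075 = 8.0000e-02 M. Kb = Kw/Ka = 2.15e-11; [OH⁻] = √(Kb × [A⁻]) = 1.3102e-06; pOH = 5.88; pH = 14 - pOH = 8.12.

V = 50.0 mL, pH = 8.12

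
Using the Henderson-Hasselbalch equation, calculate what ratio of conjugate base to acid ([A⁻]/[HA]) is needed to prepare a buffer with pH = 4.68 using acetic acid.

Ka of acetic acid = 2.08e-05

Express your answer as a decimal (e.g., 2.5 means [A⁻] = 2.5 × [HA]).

pKa = -log(2.08e-05) = 4.6819. pH = pKa + log([A⁻]/[HA]), so log([A⁻]/[HA]) = pH − pKa = 4.68 − 4.6819 = -0.0019. [A⁻]/[HA] = 10^(-0.0019) = 0.996

[A⁻]/[HA] = 0.996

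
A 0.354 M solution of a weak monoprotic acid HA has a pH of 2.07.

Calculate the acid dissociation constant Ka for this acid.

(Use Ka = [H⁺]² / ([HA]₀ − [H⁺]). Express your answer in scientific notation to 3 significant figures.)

[H⁺] = 10^(−pH) = 10^(−2.07) = 8.511e-03 M. For HA ⇌ H⁺ + A⁻, Ka = [H⁺][A⁻]/[HA] = [H⁺]² / ([HA]₀ − [H⁺]) = (8.511e-03)² / (0.354 − 8.511e-03) = 2.10e-04.

K_a = 2.10e-04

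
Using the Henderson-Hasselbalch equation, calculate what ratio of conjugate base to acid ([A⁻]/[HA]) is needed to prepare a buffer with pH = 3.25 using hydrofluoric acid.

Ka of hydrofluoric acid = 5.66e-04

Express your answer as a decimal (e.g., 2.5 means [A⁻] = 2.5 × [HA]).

pKa = -log(5.66e-04) = 3.2472. pH = pKa + log([A⁻]/[HA]), so log([A⁻]/[HA]) = pH − pKa = 3.25 − 3.2472 = 0.0028. [A⁻]/[HA] = 10^(0.0028) = 1.01

[A⁻]/[HA] = 1.01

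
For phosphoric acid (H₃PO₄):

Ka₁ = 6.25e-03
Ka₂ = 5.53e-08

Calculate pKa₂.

pKa₂ = -log(Ka₂) = -log(5.53e-08) = 7.26.

pK_{a2} = 7.26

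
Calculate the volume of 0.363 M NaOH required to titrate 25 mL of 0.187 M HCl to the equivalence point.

At equivalence: moles acid = moles base. moles HCl = 0.187 × 25/1000 = 0.004675 mol. V_base = moles / 0.363 × 1000 = 12.9 mL.

V_{base} = 12.9 mL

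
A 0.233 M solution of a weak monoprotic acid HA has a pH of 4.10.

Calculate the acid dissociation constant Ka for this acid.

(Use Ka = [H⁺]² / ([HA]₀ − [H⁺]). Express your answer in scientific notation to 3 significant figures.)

[H⁺] = 10^(−pH) = 10^(−4.10) = 7.943e-05 M. For HA ⇌ H⁺ + A⁻, Ka = [H⁺][A⁻]/[HA] = [H⁺]² / ([HA]₀ − [H⁺]) = (7.943e-05)² / (0.233 − 7.943e-05) = 2.71e-08.

K_a = 2.71e-08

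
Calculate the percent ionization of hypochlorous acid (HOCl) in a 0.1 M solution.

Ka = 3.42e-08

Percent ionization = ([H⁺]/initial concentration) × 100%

Using Ka equilibrium: x² + Ka×x - Ka×C = 0. Solving: [H⁺] = 5.8464e-05. Percent = (5.8464e-05/0.1) × 100

Percent ionization = 0.0585%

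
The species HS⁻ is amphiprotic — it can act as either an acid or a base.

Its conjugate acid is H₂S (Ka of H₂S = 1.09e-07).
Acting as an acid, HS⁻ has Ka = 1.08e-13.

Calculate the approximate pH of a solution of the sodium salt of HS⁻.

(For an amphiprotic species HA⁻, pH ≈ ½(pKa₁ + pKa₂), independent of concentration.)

pKa₁ = -log(1.09e-07) = 6.96; pKa₂ = -log(1.08e-13) = 12.97. For an amphiprotic species, pH ≈ ½(pKa₁ + pKa₂) = ½(6.96 + 12.97) = 9.96.

pH = 9.96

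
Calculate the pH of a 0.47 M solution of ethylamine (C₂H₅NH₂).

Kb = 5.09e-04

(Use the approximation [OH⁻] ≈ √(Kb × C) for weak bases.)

[OH⁻] = √(Kb × C) = √(5.09e-04 × 0.47) = 1.5467e-02. pOH = 1.81, pH = 14 - pOH

pH = 12.19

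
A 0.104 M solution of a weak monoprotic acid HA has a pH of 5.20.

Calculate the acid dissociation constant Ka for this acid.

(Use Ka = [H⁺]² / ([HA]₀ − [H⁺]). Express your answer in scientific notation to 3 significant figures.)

[H⁺] = 10^(−pH) = 10^(−5.20) = 6.310e-06 M. For HA ⇌ H⁺ + A⁻, Ka = [H⁺][A⁻]/[HA] = [H⁺]² / ([HA]₀ − [H⁺]) = (6.310e-06)² / (0.104 − 6.310e-06) = 3.83e-10.

K_a = 3.83e-10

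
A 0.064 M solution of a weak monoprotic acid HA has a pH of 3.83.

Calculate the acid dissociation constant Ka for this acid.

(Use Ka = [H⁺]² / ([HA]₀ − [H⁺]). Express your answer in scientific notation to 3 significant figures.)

[H⁺] = 10^(−pH) = 10^(−3.83) = 1.479e-04 M. For HA ⇌ H⁺ + A⁻, Ka = [H⁺][A⁻]/[HA] = [H⁺]² / ([HA]₀ − [H⁺]) = (1.479e-04)² / (0.064 − 1.479e-04) = 3.43e-07.

K_a = 3.43e-07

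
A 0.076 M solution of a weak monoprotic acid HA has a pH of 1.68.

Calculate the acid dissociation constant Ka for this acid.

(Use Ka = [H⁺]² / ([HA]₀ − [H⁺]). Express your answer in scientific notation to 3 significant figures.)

[H⁺] = 10^(−pH) = 10^(−1.68) = 2.089e-02 M. For HA ⇌ H⁺ + A⁻, Ka = [H⁺][A⁻]/[HA] = [H⁺]² / ([HA]₀ − [H⁺]) = (2.089e-02)² / (0.076 − 2.089e-02) = 7.92e-03.

K_a = 7.92e-03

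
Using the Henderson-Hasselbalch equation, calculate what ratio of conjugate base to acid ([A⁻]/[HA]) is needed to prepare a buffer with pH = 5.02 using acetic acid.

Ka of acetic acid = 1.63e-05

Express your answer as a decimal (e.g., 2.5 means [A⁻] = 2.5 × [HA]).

pKa = -log(1.63e-05) = 4.7878. pH = pKa + log([A⁻]/[HA]), so log([A⁻]/[HA]) = pH − pKa = 5.02 − 4.7878 = 0.2322. [A⁻]/[HA] = 10^(0.2322) = 1.71

[A⁻]/[HA] = 1.71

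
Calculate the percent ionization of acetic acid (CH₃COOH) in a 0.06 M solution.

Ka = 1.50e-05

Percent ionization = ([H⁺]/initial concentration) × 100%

Using Ka equilibrium: x² + Ka×x - Ka×C = 0. Solving: [H⁺] = 9.4121e-04. Percent = (9.4121e-04/0.06) × 100

Percent ionization = 1.57%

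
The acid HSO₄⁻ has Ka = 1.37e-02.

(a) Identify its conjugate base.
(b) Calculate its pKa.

(a) The conjugate base is formed by removing one H⁺ from HSO₄⁻, giving SO₄²⁻. (b) pKa = -log(Ka) = -log(1.37e-02) = 1.86.

Conjugate base: SO₄²⁻; pK_a = 1.86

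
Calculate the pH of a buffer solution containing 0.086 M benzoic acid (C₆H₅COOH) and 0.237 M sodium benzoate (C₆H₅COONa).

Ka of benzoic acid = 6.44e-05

pKa = -log(6.44e-05) = 4.19. pH = pKa + log([A⁻]/[HA]) = 4.19 + log(0.237/0.086)

pH = 4.63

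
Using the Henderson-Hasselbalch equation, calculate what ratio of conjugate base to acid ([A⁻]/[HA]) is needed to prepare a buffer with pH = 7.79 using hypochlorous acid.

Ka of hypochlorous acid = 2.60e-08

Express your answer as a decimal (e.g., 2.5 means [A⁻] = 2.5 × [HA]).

pKa = -log(2.60e-08) = 7.5850. pH = pKa + log([A⁻]/[HA]), so log([A⁻]/[HA]) = pH − pKa = 7.79 − 7.5850 = 0.2050. [A⁻]/[HA] = 10^(0.2050) = 1.60

[A⁻]/[HA] = 1.60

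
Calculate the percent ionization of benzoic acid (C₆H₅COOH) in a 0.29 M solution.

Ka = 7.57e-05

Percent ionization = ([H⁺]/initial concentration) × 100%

Using Ka equilibrium: x² + Ka×x - Ka×C = 0. Solving: [H⁺] = 4.6477e-03. Percent = (4.6477e-03/0.29) × 100

Percent ionization = 1.6%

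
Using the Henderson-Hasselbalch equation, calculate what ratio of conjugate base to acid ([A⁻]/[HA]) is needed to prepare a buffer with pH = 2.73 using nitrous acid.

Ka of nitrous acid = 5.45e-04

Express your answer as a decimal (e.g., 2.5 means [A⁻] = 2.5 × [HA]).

pKa = -log(5.45e-04) = 3.2636. pH = pKa + log([A⁻]/[HA]), so log([A⁻]/[HA]) = pH − pKa = 2.73 − 3.2636 = -0.5336. [A⁻]/[HA] = 10^(-0.5336) = 0.293

[A⁻]/[HA] = 0.293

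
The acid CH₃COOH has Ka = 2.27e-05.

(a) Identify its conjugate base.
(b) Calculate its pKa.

(a) The conjugate base is formed by removing one H⁺ from CH₃COOH, giving CH₃COO⁻. (b) pKa = -log(Ka) = -log(2.27e-05) = 4.64.

Conjugate base: CH₃COO⁻; pK_a = 4.64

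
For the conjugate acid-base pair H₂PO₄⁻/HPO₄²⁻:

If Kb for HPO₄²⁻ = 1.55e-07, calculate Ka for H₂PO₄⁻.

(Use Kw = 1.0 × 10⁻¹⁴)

For a conjugate pair Ka × Kb = Kw, so Ka = Kw/Kb = 1.0 × 10⁻¹⁴ / 1.55e-07 = 6.45e-08.

K_a = 6.45e-08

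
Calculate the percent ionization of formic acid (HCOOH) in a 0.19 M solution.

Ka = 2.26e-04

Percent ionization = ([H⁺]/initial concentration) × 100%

Using Ka equilibrium: x² + Ka×x - Ka×C = 0. Solving: [H⁺] = 6.4408e-03. Percent = (6.4408e-03/0.19) × 100

Percent ionization = 3.39%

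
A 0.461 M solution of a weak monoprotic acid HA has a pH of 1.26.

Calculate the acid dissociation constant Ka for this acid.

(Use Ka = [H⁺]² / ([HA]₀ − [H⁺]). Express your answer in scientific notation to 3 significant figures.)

[H⁺] = 10^(−pH) = 10^(−1.26) = 5.495e-02 M. For HA ⇌ H⁺ + A⁻, Ka = [H⁺][A⁻]/[HA] = [H⁺]² / ([HA]₀ − [H⁺]) = (5.495e-02)² / (0.461 − 5.495e-02) = 7.44e-03.

K_a = 7.44e-03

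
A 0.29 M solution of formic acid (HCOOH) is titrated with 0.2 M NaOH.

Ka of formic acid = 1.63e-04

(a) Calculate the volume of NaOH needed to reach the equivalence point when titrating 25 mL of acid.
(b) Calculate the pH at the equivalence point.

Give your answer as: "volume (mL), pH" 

moles acid = 0.29 × 25/1000 = 0.00725 mol; V_base = moles/0.2 × 1000 = 36.2 mL. At equivalence only the conjugate base is present: [A⁻] = 0.00725/0.061 = 1.1837e-01 M. Kb = Kw/Ka = 6.13e-11; [OH⁻] = √(Kb × [A⁻]) = 2.6948e-06; pOH = 5.57; pH = 14 - pOH = 8.43.

V = 36.2 mL, pH = 8.43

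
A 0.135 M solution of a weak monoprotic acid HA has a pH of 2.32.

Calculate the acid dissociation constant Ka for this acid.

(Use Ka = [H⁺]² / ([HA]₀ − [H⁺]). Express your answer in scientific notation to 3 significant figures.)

[H⁺] = 10^(−pH) = 10^(−2.32) = 4.786e-03 M. For HA ⇌ H⁺ + A⁻, Ka = [H⁺][A⁻]/[HA] = [H⁺]² / ([HA]₀ − [H⁺]) = (4.786e-03)² / (0.135 − 4.786e-03) = 1.76e-04.

K_a = 1.76e-04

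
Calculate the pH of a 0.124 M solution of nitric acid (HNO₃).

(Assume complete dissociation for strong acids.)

[H⁺] = 0.124 M for strong acid. pH = -log[H⁺] = -log(0.124)

pH = 0.91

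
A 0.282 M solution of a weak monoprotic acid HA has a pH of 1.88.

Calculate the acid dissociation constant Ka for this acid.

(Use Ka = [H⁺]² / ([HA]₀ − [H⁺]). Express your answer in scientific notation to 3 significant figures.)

[H⁺] = 10^(−pH) = 10^(−1.88) = 1.318e-02 M. For HA ⇌ H⁺ + A⁻, Ka = [H⁺][A⁻]/[HA] = [H⁺]² / ([HA]₀ − [H⁺]) = (1.318e-02)² / (0.282 − 1.318e-02) = 6.46e-04.

K_a = 6.46e-04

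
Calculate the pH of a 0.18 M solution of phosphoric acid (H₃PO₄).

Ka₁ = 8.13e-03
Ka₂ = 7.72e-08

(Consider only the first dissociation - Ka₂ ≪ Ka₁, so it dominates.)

First dissociation dominates. From Ka₁ = [H⁺][HA⁻]/[H₂A], x² + Ka₁·x − Ka₁·C = 0 with C = 0.18 M and Ka₁ = 8.13e-03. Solving: [H⁺] = (−Ka₁ + √(Ka₁² + 4·Ka₁·C)) / 2 = 3.4405e-02 M. pH = -log(3.4405e-02) = 1.46.

pH = 1.46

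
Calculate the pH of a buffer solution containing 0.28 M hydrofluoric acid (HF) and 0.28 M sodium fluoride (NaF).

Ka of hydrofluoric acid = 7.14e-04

pKa = -log(7.14e-04) = 3.15. pH = pKa + log([A⁻]/[HA]) = 3.15 + log(0.28/0.28)

pH = 3.15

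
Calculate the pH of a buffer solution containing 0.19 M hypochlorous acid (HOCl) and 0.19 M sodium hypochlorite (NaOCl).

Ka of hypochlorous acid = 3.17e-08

pKa = -log(3.17e-08) = 7.50. pH = pKa + log([A⁻]/[HA]) = 7.50 + log(0.19/0.19)

pH = 7.50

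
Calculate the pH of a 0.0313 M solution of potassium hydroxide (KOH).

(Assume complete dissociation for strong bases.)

[OH⁻] = 0.0313 M for strong base. pOH = -log[OH⁻] = 1.50, pH = 14 - pOH

pH = 12.50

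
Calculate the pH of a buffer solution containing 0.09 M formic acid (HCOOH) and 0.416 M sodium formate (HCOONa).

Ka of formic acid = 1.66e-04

pKa = -log(1.66e-04) = 3.78. pH = pKa + log([A⁻]/[HA]) = 3.78 + log(0.416/0.09)

pH = 4.44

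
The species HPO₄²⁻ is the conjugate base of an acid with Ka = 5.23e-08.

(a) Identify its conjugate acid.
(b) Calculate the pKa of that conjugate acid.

(a) The conjugate acid is formed by adding one H⁺ to HPO₄²⁻, giving H₂PO₄⁻. (b) pKa = -log(Ka) = -log(5.23e-08) = 7.28.

Conjugate acid: H₂PO₄⁻; pK_a = 7.28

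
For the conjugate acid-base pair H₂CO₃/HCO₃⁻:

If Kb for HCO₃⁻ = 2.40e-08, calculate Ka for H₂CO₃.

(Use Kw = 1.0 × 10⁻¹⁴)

For a conjugate pair Ka × Kb = Kw, so Ka = Kw/Kb = 1.0 × 10⁻¹⁴ / 2.40e-08 = 4.17e-07.

K_a = 4.17e-07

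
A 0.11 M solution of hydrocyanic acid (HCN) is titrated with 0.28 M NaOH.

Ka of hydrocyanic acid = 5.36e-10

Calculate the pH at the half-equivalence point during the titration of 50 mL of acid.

At half-equivalence [HA] = [A⁻], so Henderson-Hasselbalch gives pH = pKa = -log(5.36e-10) = 9.27.

pH = pKa = 9.27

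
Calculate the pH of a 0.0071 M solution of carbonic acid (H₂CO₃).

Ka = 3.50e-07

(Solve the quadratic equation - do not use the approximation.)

x² + Ka×x - Ka×C = 0. Using quadratic formula: [H⁺] = 4.9675e-05

pH = 4.30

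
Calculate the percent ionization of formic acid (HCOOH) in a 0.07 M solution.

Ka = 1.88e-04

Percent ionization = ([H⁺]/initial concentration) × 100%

Using Ka equilibrium: x² + Ka×x - Ka×C = 0. Solving: [H⁺] = 3.5349e-03. Percent = (3.5349e-03/0.07) × 100

Percent ionization = 5.05%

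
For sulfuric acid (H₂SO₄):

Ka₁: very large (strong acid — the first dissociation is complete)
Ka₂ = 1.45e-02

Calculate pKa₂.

pKa₂ = -log(Ka₂) = -log(1.45e-02) = 1.84.

pK_{a2} = 1.84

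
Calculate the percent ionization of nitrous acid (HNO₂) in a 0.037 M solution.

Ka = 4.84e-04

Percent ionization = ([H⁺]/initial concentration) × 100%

Using Ka equilibrium: x² + Ka×x - Ka×C = 0. Solving: [H⁺] = 3.9967e-03. Percent = (3.9967e-03/0.037) × 100

Percent ionization = 10.8%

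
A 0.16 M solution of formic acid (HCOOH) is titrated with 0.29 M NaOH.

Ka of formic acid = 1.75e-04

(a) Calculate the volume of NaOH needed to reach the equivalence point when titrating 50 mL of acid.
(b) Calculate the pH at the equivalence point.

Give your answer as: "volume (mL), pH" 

moles acid = 0.16 × 50/1000 = 0.008 mol; V_base = moles/0.29 × 1000 = 27.6 mL. At equivalence only the conjugate base is present: [A⁻] = 0.008/0.078 = 1.0311e-01 M. Kb = Kw/Ka = 5.71e-11; [OH⁻] = √(Kb × [A⁻]) = 2.4274e-06; pOH = 5.61; pH = 14 - pOH = 8.39.

V = 27.6 mL, pH = 8.39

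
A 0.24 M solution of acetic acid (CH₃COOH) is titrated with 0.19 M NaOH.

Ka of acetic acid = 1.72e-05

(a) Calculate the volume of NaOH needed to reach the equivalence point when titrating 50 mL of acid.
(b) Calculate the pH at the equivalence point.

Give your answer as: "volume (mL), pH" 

moles acid = 0.24 × 50/1000 = 0.012 mol; V_base = moles/0.19 × 1000 = 63.2 mL. At equivalence only the conjugate base is present: [A⁻] = 0.012/0.113 = 1.0605e-01 M. Kb = Kw/Ka = 5.81e-10; [OH⁻] = √(Kb × [A⁻]) = 7.8521e-06; pOH = 5.11; pH = 14 - pOH = 8.89.

V = 63.2 mL, pH = 8.89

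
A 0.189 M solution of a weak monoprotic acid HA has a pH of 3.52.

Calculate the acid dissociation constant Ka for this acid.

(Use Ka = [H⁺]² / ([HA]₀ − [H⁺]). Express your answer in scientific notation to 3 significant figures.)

[H⁺] = 10^(−pH) = 10^(−3.52) = 3.020e-04 M. For HA ⇌ H⁺ + A⁻, Ka = [H⁺][A⁻]/[HA] = [H⁺]² / ([HA]₀ − [H⁺]) = (3.020e-04)² / (0.189 − 3.020e-04) = 4.83e-07.

K_a = 4.83e-07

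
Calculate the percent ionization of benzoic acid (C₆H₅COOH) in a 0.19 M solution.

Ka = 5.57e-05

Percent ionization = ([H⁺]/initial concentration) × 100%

Using Ka equilibrium: x² + Ka×x - Ka×C = 0. Solving: [H⁺] = 3.2254e-03. Percent = (3.2254e-03/0.19) × 100

Percent ionization = 1.7%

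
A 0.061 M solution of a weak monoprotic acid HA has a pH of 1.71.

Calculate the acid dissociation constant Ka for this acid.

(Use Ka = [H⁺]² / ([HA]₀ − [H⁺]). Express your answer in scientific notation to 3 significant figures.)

[H⁺] = 10^(−pH) = 10^(−1.71) = 1.950e-02 M. For HA ⇌ H⁺ + A⁻, Ka = [H⁺][A⁻]/[HA] = [H⁺]² / ([HA]₀ − [H⁺]) = (1.950e-02)² / (0.061 − 1.950e-02) = 9.16e-03.

K_a = 9.16e-03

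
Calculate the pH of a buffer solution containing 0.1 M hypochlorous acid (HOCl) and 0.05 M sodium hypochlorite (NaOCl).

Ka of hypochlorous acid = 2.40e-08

pKa = -log(2.40e-08) = 7.62. pH = pKa + log([A⁻]/[HA]) = 7.62 + log(0.05/0.1)

pH = 7.32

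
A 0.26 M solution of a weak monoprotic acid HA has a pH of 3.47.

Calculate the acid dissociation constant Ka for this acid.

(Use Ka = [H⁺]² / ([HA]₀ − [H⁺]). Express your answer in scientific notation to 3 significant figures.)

[H⁺] = 10^(−pH) = 10^(−3.47) = 3.388e-04 M. For HA ⇌ H⁺ + A⁻, Ka = [H⁺][A⁻]/[HA] = [H⁺]² / ([HA]₀ − [H⁺]) = (3.388e-04)² / (0.26 − 3.388e-04) = 4.42e-07.

K_a = 4.42e-07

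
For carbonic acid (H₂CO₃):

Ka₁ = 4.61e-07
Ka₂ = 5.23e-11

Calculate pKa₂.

pKa₂ = -log(Ka₂) = -log(5.23e-11) = 10.28.

pK_{a2} = 10.28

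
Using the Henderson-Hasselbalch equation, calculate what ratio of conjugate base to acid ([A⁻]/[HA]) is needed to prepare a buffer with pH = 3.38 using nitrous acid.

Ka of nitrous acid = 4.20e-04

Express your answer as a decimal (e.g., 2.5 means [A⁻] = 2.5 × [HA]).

pKa = -log(4.20e-04) = 3.3768. pH = pKa + log([A⁻]/[HA]), so log([A⁻]/[HA]) = pH − pKa = 3.38 − 3.3768 = 0.0032. [A⁻]/[HA] = 10^(0.0032) = 1.01

[A⁻]/[HA] = 1.01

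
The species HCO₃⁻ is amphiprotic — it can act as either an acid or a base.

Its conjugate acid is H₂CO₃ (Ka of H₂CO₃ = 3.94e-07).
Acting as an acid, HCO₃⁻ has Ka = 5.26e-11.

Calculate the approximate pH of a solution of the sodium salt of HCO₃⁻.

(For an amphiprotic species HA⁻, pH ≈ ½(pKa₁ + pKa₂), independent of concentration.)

pKa₁ = -log(3.94e-07) = 6.40; pKa₂ = -log(5.26e-11) = 10.28. For an amphiprotic species, pH ≈ ½(pKa₁ + pKa₂) = ½(6.40 + 10.28) = 8.34.

pH = 8.34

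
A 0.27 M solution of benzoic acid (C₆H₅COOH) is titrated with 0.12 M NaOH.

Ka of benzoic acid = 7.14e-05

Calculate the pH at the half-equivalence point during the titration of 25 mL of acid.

At half-equivalence [HA] = [A⁻], so Henderson-Hasselbalch gives pH = pKa = -log(7.14e-05) = 4.15.

pH = pKa = 4.15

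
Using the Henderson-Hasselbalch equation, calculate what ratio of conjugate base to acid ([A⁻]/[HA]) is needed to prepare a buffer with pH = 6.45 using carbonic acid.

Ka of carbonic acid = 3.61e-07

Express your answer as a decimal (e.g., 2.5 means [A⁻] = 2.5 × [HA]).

pKa = -log(3.61e-07) = 6.4425. pH = pKa + log([A⁻]/[HA]), so log([A⁻]/[HA]) = pH − pKa = 6.45 − 6.4425 = 0.0075. [A⁻]/[HA] = 10^(0.0075) = 1.02

[A⁻]/[HA] = 1.02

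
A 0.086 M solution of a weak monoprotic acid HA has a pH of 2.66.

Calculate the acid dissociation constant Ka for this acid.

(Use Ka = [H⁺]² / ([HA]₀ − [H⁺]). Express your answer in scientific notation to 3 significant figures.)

[H⁺] = 10^(−pH) = 10^(−2.66) = 2.188e-03 M. For HA ⇌ H⁺ + A⁻, Ka = [H⁺][A⁻]/[HA] = [H⁺]² / ([HA]₀ − [H⁺]) = (2.188e-03)² / (0.086 − 2.188e-03) = 5.71e-05.

K_a = 5.71e-05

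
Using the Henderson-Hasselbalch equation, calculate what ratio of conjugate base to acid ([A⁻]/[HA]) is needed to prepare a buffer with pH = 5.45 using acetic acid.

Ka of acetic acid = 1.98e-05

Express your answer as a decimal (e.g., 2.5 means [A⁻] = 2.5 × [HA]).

pKa = -log(1.98e-05) = 4.7033. pH = pKa + log([A⁻]/[HA]), so log([A⁻]/[HA]) = pH − pKa = 5.45 − 4.7033 = 0.7467. [A⁻]/[HA] = 10^(0.7467) = 5.58

[A⁻]/[HA] = 5.58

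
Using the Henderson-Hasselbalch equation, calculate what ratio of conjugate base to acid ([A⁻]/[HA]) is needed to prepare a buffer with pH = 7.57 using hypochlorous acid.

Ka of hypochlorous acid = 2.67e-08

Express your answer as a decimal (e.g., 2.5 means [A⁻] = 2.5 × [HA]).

pKa = -log(2.67e-08) = 7.5735. pH = pKa + log([A⁻]/[HA]), so log([A⁻]/[HA]) = pH − pKa = 7.57 − 7.5735 = -0.0035. [A⁻]/[HA] = 10^(-0.0035) = 0.992

[A⁻]/[HA] = 0.992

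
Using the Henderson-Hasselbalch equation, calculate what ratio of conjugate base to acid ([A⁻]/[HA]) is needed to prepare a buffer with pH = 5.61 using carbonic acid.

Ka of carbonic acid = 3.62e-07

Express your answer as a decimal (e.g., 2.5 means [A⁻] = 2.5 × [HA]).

pKa = -log(3.62e-07) = 6.4413. pH = pKa + log([A⁻]/[HA]), so log([A⁻]/[HA]) = pH − pKa = 5.61 − 6.4413 = -0.8313. [A⁻]/[HA] = 10^(-0.8313) = 0.147

[A⁻]/[HA] = 0.147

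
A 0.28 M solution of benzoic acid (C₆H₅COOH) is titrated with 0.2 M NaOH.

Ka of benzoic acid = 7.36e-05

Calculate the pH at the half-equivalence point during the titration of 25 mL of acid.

At half-equivalence [HA] = [A⁻], so Henderson-Hasselbalch gives pH = pKa = -log(7.36e-05) = 4.13.

pH = pKa = 4.13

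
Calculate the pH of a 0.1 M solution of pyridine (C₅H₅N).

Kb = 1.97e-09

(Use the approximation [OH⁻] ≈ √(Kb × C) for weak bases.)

[OH⁻] = √(Kb × C) = √(1.97e-09 × 0.1) = 1.4036e-05. pOH = 4.85, pH = 14 - pOH

pH = 9.15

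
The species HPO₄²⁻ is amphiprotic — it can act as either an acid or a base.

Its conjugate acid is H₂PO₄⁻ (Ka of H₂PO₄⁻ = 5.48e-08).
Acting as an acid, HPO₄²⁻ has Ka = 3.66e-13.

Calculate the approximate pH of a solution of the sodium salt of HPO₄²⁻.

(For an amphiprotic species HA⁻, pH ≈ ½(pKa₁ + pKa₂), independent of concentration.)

pKa₁ = -log(5.48e-08) = 7.26; pKa₂ = -log(3.66e-13) = 12.44. For an amphiprotic species, pH ≈ ½(pKa₁ + pKa₂) = ½(7.26 + 12.44) = 9.85.

pH = 9.85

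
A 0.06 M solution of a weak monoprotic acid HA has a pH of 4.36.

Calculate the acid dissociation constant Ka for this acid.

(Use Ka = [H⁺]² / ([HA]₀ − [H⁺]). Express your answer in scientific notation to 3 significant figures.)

[H⁺] = 10^(−pH) = 10^(−4.36) = 4.365e-05 M. For HA ⇌ H⁺ + A⁻, Ka = [H⁺][A⁻]/[HA] = [H⁺]² / ([HA]₀ − [H⁺]) = (4.365e-05)² / (0.06 − 4.365e-05) = 3.18e-08.

K_a = 3.18e-08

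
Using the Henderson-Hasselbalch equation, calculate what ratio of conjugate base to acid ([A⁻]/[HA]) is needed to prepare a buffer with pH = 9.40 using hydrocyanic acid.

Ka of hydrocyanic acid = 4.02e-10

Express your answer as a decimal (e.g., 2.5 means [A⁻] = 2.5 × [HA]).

pKa = -log(4.02e-10) = 9.3958. pH = pKa + log([A⁻]/[HA]), so log([A⁻]/[HA]) = pH − pKa = 9.40 − 9.3958 = 0.0042. [A⁻]/[HA] = 10^(0.0042) = 1.01

[A⁻]/[HA] = 1.01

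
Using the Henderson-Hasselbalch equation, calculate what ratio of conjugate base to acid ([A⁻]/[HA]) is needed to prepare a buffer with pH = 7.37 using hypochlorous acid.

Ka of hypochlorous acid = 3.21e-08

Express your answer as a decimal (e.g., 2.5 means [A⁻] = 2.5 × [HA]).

pKa = -log(3.21e-08) = 7.4935. pH = pKa + log([A⁻]/[HA]), so log([A⁻]/[HA]) = pH − pKa = 7.37 − 7.4935 = -0.1235. [A⁻]/[HA] = 10^(-0.1235) = 0.752

[A⁻]/[HA] = 0.752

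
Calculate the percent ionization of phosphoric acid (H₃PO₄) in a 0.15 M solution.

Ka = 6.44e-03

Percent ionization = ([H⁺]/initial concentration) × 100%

Using Ka equilibrium: x² + Ka×x - Ka×C = 0. Solving: [H⁺] = 2.8027e-02. Percent = (2.8027e-02/0.15) × 100

Percent ionization = 18.7%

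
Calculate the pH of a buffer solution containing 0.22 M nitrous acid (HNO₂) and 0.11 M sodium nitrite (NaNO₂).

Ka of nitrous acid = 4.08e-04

pKa = -log(4.08e-04) = 3.39. pH = pKa + log([A⁻]/[HA]) = 3.39 + log(0.11/0.22)

pH = 3.09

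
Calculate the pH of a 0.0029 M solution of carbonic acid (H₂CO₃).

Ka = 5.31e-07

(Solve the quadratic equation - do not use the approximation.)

x² + Ka×x - Ka×C = 0. Using quadratic formula: [H⁺] = 3.8977e-05

pH = 4.41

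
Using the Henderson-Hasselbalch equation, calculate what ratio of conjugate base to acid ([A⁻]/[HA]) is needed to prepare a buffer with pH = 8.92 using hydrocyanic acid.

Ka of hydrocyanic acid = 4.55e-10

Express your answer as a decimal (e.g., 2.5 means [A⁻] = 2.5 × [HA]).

pKa = -log(4.55e-10) = 9.3420. pH = pKa + log([A⁻]/[HA]), so log([A⁻]/[HA]) = pH − pKa = 8.92 − 9.3420 = -0.4220. [A⁻]/[HA] = 10^(-0.4220) = 0.378

[A⁻]/[HA] = 0.378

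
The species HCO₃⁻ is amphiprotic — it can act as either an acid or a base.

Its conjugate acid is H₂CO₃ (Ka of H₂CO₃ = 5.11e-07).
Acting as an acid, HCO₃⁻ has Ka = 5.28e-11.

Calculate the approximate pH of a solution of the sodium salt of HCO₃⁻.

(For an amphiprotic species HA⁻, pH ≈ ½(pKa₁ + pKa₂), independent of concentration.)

pKa₁ = -log(5.11e-07) = 6.29; pKa₂ = -log(5.28e-11) = 10.28. For an amphiprotic species, pH ≈ ½(pKa₁ + pKa₂) = ½(6.29 + 10.28) = 8.28.

pH = 8.28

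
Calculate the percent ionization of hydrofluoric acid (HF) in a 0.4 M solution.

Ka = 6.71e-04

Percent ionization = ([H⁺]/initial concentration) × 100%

Using Ka equilibrium: x² + Ka×x - Ka×C = 0. Solving: [H⁺] = 1.6051e-02. Percent = (1.6051e-02/0.4) × 100

Percent ionization = 4.01%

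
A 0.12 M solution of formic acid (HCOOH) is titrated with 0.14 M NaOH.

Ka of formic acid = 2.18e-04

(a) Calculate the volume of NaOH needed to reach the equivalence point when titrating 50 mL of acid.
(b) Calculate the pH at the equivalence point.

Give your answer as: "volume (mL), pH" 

moles acid = 0.12 × 50/1000 = 0.006 mol; V_base = moles/0.14 × 1000 = 42.9 mL. At equivalence only the conjugate base is present: [A⁻] = 0.006/0.093 = 6.4615e-02 M. Kb = Kw/Ka = 4.59e-11; [OH⁻] = √(Kb × [A⁻]) = 1.7216e-06; pOH = 5.76; pH = 14 - pOH = 8.24.

V = 42.9 mL, pH = 8.24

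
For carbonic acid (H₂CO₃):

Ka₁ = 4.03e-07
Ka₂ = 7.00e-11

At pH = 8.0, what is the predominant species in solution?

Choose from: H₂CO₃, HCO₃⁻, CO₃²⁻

pKa₁ = 6.39, pKa₂ = 10.15. For a polyprotic acid the predominant species crosses at each pKa: below pKa_n the protonated form dominates, above it the deprotonated form does. At pH = 8.0, the predominant species is HCO₃⁻.

HCO₃⁻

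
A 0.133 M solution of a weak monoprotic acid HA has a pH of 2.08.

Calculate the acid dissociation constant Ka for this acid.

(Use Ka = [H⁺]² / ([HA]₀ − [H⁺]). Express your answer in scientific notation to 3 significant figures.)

[H⁺] = 10^(−pH) = 10^(−2.08) = 8.318e-03 M. For HA ⇌ H⁺ + A⁻, Ka = [H⁺][A⁻]/[HA] = [H⁺]² / ([HA]₀ − [H⁺]) = (8.318e-03)² / (0.133 − 8.318e-03) = 5.55e-04.

K_a = 5.55e-04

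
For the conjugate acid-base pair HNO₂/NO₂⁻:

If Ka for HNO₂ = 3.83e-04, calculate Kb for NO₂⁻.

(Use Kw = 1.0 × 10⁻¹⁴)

For a conjugate pair Ka × Kb = Kw, so Kb = Kw/Ka = 1.0 × 10⁻¹⁴ / 3.83e-04 = 2.61e-11.

K_b = 2.61e-11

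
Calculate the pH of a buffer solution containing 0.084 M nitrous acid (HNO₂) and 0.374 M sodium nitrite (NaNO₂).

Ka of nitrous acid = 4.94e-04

pKa = -log(4.94e-04) = 3.31. pH = pKa + log([A⁻]/[HA]) = 3.31 + log(0.374/0.084)

pH = 3.95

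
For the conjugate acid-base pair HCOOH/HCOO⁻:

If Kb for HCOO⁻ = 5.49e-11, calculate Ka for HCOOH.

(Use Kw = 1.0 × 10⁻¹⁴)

For a conjugate pair Ka × Kb = Kw, so Ka = Kw/Kb = 1.0 × 10⁻¹⁴ / 5.49e-11 = 1.82e-04.

K_a = 1.82e-04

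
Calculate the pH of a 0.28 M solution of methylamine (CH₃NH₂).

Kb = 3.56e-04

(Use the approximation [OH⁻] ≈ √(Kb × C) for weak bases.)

[OH⁻] = √(Kb × C) = √(3.56e-04 × 0.28) = 9.9840e-03. pOH = 2.00, pH = 14 - pOH

pH = 12.00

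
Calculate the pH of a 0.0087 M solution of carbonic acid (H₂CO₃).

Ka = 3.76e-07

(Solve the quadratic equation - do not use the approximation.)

x² + Ka×x - Ka×C = 0. Using quadratic formula: [H⁺] = 5.7007e-05

pH = 4.24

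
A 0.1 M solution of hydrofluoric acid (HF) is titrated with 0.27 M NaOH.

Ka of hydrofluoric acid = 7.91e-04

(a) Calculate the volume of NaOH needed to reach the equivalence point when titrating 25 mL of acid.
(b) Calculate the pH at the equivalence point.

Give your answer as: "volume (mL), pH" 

moles acid = 0.1 × 25/1000 = 0.0025 mol; V_base = moles/0.27 × 1000 = 9.3 mL. At equivalence only the conjugate base is present: [A⁻] = 0.0025/0.034 = 7.2973e-02 M. Kb = Kw/Ka = 1.26e-11; [OH⁻] = √(Kb × [A⁻]) = 9.6049e-07; pOH = 6.02; pH = 14 - pOH = 7.98.

V = 9.3 mL, pH = 7.98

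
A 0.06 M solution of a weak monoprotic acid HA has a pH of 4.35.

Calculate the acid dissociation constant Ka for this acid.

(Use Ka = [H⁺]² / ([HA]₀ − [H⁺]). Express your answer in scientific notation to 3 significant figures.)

[H⁺] = 10^(−pH) = 10^(−4.35) = 4.467e-05 M. For HA ⇌ H⁺ + A⁻, Ka = [H⁺][A⁻]/[HA] = [H⁺]² / ([HA]₀ − [H⁺]) = (4.467e-05)² / (0.06 − 4.467e-05) = 3.33e-08.

K_a = 3.33e-08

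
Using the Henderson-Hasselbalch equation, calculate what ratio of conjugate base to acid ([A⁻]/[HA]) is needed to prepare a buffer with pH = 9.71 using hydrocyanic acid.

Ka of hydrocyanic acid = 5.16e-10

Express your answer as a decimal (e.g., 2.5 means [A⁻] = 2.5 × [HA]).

pKa = -log(5.16e-10) = 9.2874. pH = pKa + log([A⁻]/[HA]), so log([A⁻]/[HA]) = pH − pKa = 9.71 − 9.2874 = 0.4226. [A⁻]/[HA] = 10^(0.4226) = 2.65

[A⁻]/[HA] = 2.65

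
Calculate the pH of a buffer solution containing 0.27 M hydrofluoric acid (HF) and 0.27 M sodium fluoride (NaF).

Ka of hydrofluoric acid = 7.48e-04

pKa = -log(7.48e-04) = 3.13. pH = pKa + log([A⁻]/[HA]) = 3.13 + log(0.27/0.27)

pH = 3.13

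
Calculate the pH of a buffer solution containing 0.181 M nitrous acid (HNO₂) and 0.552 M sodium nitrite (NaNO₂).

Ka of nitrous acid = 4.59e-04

pKa = -log(4.59e-04) = 3.34. pH = pKa + log([A⁻]/[HA]) = 3.34 + log(0.552/0.181)

pH = 3.82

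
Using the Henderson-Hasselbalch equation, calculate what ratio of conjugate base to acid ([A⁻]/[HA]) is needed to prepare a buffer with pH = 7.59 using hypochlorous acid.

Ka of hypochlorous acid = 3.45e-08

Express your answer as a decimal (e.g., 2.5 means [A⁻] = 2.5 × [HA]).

pKa = -log(3.45e-08) = 7.4622. pH = pKa + log([A⁻]/[HA]), so log([A⁻]/[HA]) = pH − pKa = 7.59 − 7.4622 = 0.1278. [A⁻]/[HA] = 10^(0.1278) = 1.34

[A⁻]/[HA] = 1.34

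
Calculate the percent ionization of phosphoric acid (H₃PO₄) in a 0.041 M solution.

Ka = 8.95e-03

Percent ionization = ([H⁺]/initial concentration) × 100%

Using Ka equilibrium: x² + Ka×x - Ka×C = 0. Solving: [H⁺] = 1.5197e-02. Percent = (1.5197e-02/0.041) × 100

Percent ionization = 37.1%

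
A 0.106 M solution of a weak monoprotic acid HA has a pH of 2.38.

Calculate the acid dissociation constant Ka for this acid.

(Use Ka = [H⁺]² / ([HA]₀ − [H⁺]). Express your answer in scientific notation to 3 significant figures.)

[H⁺] = 10^(−pH) = 10^(−2.38) = 4.169e-03 M. For HA ⇌ H⁺ + A⁻, Ka = [H⁺][A⁻]/[HA] = [H⁺]² / ([HA]₀ − [H⁺]) = (4.169e-03)² / (0.106 − 4.169e-03) = 1.71e-04.

K_a = 1.71e-04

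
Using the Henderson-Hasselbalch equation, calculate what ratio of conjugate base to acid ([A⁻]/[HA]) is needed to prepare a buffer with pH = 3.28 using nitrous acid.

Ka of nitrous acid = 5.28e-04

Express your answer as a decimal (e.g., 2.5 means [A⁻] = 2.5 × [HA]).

pKa = -log(5.28e-04) = 3.2774. pH = pKa + log([A⁻]/[HA]), so log([A⁻]/[HA]) = pH − pKa = 3.28 − 3.2774 = 0.0026. [A⁻]/[HA] = 10^(0.0026) = 1.01

[A⁻]/[HA] = 1.01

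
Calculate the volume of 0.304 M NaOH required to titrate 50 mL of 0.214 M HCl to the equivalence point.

At equivalence: moles acid = moles base. moles HCl = 0.214 × 50/1000 = 0.0107 mol. V_base = moles / 0.304 × 1000 = 35.2 mL.

V_{base} = 35.2 mL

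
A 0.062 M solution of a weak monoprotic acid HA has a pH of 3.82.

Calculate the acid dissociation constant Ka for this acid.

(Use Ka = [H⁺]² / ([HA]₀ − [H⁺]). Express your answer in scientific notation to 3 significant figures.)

[H⁺] = 10^(−pH) = 10^(−3.82) = 1.514e-04 M. For HA ⇌ H⁺ + A⁻, Ka = [H⁺][A⁻]/[HA] = [H⁺]² / ([HA]₀ − [H⁺]) = (1.514e-04)² / (0.062 − 1.514e-04) = 3.70e-07.

K_a = 3.70e-07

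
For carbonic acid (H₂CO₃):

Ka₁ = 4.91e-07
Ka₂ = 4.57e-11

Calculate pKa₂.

pKa₂ = -log(Ka₂) = -log(4.57e-11) = 10.34.

pK_{a2} = 10.34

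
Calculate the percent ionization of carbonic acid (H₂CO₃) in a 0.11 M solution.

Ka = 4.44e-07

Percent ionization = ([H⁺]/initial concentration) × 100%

Using Ka equilibrium: x² + Ka×x - Ka×C = 0. Solving: [H⁺] = 2.2078e-04. Percent = (2.2078e-04/0.11) × 100

Percent ionization = 0.201%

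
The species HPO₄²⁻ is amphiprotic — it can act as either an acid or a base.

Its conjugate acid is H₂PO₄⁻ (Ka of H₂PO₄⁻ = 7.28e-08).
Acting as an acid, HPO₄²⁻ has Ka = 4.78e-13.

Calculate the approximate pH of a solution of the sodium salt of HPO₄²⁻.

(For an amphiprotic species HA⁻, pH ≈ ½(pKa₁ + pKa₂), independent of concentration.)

pKa₁ = -log(7.28e-08) = 7.14; pKa₂ = -log(4.78e-13) = 12.32. For an amphiprotic species, pH ≈ ½(pKa₁ + pKa₂) = ½(7.14 + 12.32) = 9.73.

pH = 9.73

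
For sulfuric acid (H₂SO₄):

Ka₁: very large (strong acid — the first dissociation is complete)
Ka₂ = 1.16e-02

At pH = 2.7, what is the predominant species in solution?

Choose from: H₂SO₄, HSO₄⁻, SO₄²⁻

The first dissociation is complete, so H₂SO₄ itself is never the predominant species in water; pKa₂ = -log(1.16e-02) = 1.94. For a polyprotic acid the predominant species crosses at each pKa: below pKa_n the protonated form dominates, above it the deprotonated form does. At pH = 2.7, the predominant species is SO₄²⁻.

SO₄²⁻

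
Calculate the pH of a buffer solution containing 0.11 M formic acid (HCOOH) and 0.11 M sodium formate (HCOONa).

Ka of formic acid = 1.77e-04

pKa = -log(1.77e-04) = 3.75. pH = pKa + log([A⁻]/[HA]) = 3.75 + log(0.11/0.11)

pH = 3.75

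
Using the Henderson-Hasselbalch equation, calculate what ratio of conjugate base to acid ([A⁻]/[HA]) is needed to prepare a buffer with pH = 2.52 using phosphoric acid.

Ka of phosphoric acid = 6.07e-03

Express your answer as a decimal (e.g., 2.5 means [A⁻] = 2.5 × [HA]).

pKa = -log(6.07e-03) = 2.2168. pH = pKa + log([A⁻]/[HA]), so log([A⁻]/[HA]) = pH − pKa = 2.52 − 2.2168 = 0.3032. [A⁻]/[HA] = 10^(0.3032) = 2.01

[A⁻]/[HA] = 2.01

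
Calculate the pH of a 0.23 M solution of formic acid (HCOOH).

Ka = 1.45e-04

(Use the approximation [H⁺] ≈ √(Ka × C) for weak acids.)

[H⁺] = √(Ka × C) = √(1.45e-04 × 0.23) = 5.7749e-03. pH = -log(5.7749e-03)

pH = 2.24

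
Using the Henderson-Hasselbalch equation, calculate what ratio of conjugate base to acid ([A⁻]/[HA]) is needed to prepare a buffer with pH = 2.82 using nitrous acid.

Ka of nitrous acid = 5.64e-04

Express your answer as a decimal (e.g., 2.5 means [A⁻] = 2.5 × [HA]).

pKa = -log(5.64e-04) = 3.2487. pH = pKa + log([A⁻]/[HA]), so log([A⁻]/[HA]) = pH − pKa = 2.82 − 3.2487 = -0.4287. [A⁻]/[HA] = 10^(-0.4287) = 0.373

[A⁻]/[HA] = 0.373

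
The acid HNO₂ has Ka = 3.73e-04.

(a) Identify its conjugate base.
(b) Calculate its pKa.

(a) The conjugate base is formed by removing one H⁺ from HNO₂, giving NO₂⁻. (b) pKa = -log(Ka) = -log(3.73e-04) = 3.43.

Conjugate base: NO₂⁻; pK_a = 3.43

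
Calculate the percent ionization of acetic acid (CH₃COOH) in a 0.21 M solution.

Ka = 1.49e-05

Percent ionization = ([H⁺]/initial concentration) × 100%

Using Ka equilibrium: x² + Ka×x - Ka×C = 0. Solving: [H⁺] = 1.7615e-03. Percent = (1.7615e-03/0.21) × 100

Percent ionization = 0.839%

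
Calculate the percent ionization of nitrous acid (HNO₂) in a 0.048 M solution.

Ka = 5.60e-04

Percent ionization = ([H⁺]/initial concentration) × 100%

Using Ka equilibrium: x² + Ka×x - Ka×C = 0. Solving: [H⁺] = 4.9121e-03. Percent = (4.9121e-03/0.048) × 100

Percent ionization = 10.2%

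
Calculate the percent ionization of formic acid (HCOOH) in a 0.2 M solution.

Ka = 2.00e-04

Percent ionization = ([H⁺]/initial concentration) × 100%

Using Ka equilibrium: x² + Ka×x - Ka×C = 0. Solving: [H⁺] = 6.2253e-03. Percent = (6.2253e-03/0.2) × 100

Percent ionization = 3.11%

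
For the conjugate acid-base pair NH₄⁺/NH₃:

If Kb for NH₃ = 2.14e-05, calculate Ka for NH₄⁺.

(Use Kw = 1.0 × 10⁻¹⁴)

For a conjugate pair Ka × Kb = Kw, so Ka = Kw/Kb = 1.0 × 10⁻¹⁴ / 2.14e-05 = 4.67e-10.

K_a = 4.67e-10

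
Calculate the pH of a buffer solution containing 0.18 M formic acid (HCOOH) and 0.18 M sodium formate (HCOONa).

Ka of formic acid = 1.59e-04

pKa = -log(1.59e-04) = 3.80. pH = pKa + log([A⁻]/[HA]) = 3.80 + log(0.18/0.18)

pH = 3.80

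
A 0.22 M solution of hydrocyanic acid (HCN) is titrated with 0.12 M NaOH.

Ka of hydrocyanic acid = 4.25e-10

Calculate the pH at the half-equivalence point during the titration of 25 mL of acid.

At half-equivalence [HA] = [A⁻], so Henderson-Hasselbalch gives pH = pKa = -log(4.25e-10) = 9.37.

pH = pKa = 9.37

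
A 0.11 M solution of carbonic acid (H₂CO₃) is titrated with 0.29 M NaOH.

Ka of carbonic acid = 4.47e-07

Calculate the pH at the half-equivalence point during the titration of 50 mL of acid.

At half-equivalence [HA] = [A⁻], so Henderson-Hasselbalch gives pH = pKa = -log(4.47e-07) = 6.35.

pH = pKa = 6.35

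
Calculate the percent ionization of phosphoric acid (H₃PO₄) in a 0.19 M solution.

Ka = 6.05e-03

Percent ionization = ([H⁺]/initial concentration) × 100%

Using Ka equilibrium: x² + Ka×x - Ka×C = 0. Solving: [H⁺] = 3.1014e-02. Percent = (3.1014e-02/0.19) × 100

Percent ionization = 16.3%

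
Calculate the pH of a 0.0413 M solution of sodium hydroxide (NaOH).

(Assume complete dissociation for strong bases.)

[OH⁻] = 0.0413 M for strong base. pOH = -log[OH⁻] = 1.38, pH = 14 - pOH

pH = 12.62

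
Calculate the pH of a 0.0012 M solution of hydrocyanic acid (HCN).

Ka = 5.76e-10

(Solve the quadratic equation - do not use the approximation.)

x² + Ka×x - Ka×C = 0. Using quadratic formula: [H⁺] = 8.3110e-07

pH = 6.08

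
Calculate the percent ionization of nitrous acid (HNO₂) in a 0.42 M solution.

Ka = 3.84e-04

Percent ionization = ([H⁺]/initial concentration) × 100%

Using Ka equilibrium: x² + Ka×x - Ka×C = 0. Solving: [H⁺] = 1.2509e-02. Percent = (1.2509e-02/0.42) × 100

Percent ionization = 2.98%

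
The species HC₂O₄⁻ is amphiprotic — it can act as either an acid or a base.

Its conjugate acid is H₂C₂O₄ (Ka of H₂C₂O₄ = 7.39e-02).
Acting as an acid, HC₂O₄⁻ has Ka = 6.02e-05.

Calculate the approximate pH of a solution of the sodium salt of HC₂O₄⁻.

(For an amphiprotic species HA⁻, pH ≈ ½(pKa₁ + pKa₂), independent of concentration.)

pKa₁ = -log(7.39e-02) = 1.13; pKa₂ = -log(6.02e-05) = 4.22. For an amphiprotic species, pH ≈ ½(pKa₁ + pKa₂) = ½(1.13 + 4.22) = 2.68.

pH = 2.68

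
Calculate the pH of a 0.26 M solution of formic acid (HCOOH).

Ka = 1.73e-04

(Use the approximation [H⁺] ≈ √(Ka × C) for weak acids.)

[H⁺] = √(Ka × C) = √(1.73e-04 × 0.26) = 6.7067e-03. pH = -log(6.7067e-03)

pH = 2.17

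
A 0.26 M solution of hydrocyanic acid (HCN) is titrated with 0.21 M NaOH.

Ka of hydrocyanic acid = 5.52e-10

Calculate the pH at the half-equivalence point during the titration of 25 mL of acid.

At half-equivalence [HA] = [A⁻], so Henderson-Hasselbalch gives pH = pKa = -log(5.52e-10) = 9.26.

pH = pKa = 9.26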